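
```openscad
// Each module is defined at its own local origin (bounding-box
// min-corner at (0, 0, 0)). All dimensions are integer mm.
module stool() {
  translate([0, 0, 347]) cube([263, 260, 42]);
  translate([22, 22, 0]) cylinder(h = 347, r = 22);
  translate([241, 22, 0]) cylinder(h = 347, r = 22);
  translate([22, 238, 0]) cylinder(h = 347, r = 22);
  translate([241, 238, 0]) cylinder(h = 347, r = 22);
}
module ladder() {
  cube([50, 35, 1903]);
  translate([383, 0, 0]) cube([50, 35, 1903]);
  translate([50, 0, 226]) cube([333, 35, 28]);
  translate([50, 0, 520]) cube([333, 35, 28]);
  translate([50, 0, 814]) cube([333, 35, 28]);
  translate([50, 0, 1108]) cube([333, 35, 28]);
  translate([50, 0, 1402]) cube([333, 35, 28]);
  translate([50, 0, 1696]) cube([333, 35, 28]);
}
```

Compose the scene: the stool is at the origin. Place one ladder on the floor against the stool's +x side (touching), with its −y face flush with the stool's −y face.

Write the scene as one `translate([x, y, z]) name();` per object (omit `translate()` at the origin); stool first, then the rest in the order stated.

stool();
translate([263, 0, 0]) ladder();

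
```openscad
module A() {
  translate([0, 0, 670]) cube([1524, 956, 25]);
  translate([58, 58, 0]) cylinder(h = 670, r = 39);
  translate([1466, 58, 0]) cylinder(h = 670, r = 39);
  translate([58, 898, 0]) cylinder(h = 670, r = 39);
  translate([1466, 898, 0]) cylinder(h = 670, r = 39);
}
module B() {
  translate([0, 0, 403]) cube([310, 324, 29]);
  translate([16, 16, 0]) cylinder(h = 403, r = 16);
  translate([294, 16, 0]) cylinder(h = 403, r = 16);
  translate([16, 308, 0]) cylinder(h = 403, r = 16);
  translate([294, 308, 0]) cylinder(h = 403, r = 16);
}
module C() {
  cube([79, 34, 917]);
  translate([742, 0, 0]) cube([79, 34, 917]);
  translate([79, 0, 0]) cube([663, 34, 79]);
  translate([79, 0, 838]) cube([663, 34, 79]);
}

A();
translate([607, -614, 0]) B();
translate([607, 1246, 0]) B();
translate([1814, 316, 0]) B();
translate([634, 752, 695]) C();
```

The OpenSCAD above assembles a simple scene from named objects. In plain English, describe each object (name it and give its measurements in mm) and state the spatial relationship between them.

A is a table with a 1524×956 mm rectangular top, 25 mm thick, top surface at z = 695 mm, supported by four round legs of 78 mm diameter, each leg's bounding box inset 19 mm from the nearest pair of top edges, running from the floor.

B is a four-legged stool. The seat is 310×324 mm, 29 mm thick, top at z = 432 mm. It stands on four round legs, each 32 mm in diameter, from z = 0 to the seat underside, each leg's axis is inset half a diameter from the nearest pair of seat edges (so the leg's bounding box is flush with the corner).

C is a picture frame with a 663×759 mm rectangular opening (x by z) and a uniform 79 mm border on every side. Frame depth is 34 mm along y. It is built from two vertical stiles running the full outside height and two horizontal rails spanning the gap between the stiles.

Three stools sit around the table at the −y, +y, +x sides. The picture frame is on top of the table.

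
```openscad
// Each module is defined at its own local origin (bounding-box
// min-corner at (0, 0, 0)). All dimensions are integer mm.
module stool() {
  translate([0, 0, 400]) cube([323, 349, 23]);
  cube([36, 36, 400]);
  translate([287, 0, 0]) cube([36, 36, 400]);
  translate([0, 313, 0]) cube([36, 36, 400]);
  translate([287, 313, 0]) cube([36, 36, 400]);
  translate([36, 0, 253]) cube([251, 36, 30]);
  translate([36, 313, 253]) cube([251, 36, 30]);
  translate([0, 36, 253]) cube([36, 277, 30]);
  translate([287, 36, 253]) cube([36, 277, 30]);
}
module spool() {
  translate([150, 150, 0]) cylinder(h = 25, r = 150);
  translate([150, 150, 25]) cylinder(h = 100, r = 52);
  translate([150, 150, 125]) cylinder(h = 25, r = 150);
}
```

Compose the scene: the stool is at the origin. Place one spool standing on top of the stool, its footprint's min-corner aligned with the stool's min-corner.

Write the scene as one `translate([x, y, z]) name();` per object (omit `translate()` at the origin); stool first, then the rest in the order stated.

stool();
translate([0, 0, 423]) spool();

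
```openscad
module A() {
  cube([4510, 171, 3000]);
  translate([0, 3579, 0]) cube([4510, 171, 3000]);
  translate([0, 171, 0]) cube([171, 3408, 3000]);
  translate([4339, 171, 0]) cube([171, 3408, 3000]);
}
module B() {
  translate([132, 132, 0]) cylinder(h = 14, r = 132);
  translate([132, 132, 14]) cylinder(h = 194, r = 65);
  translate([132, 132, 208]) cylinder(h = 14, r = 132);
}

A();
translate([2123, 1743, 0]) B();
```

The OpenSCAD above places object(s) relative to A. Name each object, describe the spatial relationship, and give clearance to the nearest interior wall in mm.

Clearances: x = 1952, y = 1572; minimum 1572 mm.

A is a house frame. B is a spool. The spool sits inside the house frame, centred. The clearance to the nearest interior wall is 1572 mm.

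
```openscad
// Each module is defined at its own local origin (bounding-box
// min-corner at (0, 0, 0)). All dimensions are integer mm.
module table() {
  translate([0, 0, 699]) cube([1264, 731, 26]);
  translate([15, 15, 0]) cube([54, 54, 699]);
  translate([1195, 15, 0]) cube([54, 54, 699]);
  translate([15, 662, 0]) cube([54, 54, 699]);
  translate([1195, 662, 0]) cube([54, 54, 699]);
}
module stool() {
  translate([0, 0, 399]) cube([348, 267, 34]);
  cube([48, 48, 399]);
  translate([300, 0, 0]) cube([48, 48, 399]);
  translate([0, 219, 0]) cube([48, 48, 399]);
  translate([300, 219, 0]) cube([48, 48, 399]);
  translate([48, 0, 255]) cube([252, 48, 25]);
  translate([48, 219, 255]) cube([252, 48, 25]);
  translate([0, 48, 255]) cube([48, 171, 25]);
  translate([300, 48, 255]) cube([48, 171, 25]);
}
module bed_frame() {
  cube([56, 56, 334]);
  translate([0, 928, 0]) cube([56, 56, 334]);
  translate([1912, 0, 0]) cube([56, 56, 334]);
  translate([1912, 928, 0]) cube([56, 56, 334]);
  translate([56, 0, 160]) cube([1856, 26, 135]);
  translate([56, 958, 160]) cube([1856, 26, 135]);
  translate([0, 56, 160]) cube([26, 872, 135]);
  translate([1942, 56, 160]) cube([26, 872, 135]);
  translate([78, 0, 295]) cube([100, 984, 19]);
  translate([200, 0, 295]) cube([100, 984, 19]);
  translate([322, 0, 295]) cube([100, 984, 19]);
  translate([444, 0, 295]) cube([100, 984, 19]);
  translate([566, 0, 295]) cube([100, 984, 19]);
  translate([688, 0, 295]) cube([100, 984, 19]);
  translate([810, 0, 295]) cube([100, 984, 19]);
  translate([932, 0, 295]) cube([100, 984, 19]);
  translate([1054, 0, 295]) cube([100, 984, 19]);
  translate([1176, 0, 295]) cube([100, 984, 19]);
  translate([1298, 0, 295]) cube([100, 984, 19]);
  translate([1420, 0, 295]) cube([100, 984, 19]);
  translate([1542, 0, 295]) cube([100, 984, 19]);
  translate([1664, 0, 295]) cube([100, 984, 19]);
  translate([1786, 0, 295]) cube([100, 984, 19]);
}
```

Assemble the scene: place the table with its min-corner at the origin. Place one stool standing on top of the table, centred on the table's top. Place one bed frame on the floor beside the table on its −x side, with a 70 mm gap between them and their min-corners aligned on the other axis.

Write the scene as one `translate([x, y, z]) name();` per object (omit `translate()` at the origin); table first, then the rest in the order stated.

table();
translate([458, 232, 725]) stool();
translate([-2038, 0, 0]) bed_frame();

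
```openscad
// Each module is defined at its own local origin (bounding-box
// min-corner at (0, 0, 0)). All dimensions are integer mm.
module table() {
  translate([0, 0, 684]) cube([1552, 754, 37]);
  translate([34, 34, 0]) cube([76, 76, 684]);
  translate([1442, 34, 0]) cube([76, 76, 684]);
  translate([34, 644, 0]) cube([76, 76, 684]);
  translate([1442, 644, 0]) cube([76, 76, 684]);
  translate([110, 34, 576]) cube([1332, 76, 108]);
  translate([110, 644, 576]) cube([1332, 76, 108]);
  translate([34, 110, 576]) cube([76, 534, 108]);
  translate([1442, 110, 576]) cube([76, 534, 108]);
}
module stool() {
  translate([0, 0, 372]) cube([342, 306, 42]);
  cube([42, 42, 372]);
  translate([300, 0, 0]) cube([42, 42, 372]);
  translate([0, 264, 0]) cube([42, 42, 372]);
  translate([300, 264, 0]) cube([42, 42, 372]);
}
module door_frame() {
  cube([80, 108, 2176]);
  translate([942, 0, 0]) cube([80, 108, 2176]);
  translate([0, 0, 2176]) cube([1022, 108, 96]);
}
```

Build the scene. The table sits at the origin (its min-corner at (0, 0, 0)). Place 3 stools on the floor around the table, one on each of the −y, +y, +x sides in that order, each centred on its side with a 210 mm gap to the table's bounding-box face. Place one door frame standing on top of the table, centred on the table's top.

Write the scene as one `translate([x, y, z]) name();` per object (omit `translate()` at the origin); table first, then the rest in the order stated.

table();
translate([605, -516, 0]) stool();
translate([605, 964, 0]) stool();
translate([1762, 224, 0]) stool();
translate([265, 323, 721]) door_frame();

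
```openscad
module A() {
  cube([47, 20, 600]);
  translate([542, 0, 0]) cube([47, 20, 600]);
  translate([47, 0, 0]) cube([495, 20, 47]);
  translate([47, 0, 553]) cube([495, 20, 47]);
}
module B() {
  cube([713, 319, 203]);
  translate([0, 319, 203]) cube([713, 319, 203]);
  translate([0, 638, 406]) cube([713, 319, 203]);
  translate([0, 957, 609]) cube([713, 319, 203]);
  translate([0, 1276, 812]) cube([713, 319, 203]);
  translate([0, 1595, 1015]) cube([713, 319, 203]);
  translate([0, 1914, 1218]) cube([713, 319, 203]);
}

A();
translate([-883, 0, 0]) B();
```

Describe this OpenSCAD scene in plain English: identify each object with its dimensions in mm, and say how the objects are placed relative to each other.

A is a rectangular picture frame lying in the x–z plane (depth along y). The opening is 495 mm wide (x) by 506 mm tall (z), surrounded by a border 47 mm wide on all four sides. The frame is 20 mm deep and is made of two full-height vertical stiles with two horizontal rails fitted between them.

B is a straight staircase of 7 solid steps. Each step is 713 mm wide (x), 319 mm deep (y, the going) and 203 mm tall (the rise). The first step rests on the floor; each subsequent step sits one going further in +y and one rise higher in +z, directly behind and above the previous step with no overlap.

The staircase is on the floor beside the picture frame on its −x side.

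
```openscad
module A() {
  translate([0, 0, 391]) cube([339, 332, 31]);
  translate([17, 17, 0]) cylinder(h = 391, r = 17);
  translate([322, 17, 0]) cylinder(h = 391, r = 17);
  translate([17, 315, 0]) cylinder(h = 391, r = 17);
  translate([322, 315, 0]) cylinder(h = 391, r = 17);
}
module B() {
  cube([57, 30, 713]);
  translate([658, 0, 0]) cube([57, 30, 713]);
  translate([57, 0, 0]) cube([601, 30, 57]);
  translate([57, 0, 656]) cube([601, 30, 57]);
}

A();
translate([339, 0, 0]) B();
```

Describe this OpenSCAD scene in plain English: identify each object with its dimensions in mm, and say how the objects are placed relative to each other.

A is a four-legged stool. The seat is a 339×332×31 mm slab whose top surface is at z = 422 mm; four round legs, each 34 mm in diameter, run from the floor (z = 0) to the underside of the seat, each leg's axis is inset half a diameter from the nearest pair of seat edges (so the leg's bounding box is flush with the corner).

B is a picture frame with a 601×599 mm rectangular opening (x by z) and a uniform 57 mm border on every side. Frame depth is 30 mm along y. It is built from two vertical stiles running the full outside height and two horizontal rails spanning the gap between the stiles.

The picture frame is against the stool's +x side, with their −y faces flush.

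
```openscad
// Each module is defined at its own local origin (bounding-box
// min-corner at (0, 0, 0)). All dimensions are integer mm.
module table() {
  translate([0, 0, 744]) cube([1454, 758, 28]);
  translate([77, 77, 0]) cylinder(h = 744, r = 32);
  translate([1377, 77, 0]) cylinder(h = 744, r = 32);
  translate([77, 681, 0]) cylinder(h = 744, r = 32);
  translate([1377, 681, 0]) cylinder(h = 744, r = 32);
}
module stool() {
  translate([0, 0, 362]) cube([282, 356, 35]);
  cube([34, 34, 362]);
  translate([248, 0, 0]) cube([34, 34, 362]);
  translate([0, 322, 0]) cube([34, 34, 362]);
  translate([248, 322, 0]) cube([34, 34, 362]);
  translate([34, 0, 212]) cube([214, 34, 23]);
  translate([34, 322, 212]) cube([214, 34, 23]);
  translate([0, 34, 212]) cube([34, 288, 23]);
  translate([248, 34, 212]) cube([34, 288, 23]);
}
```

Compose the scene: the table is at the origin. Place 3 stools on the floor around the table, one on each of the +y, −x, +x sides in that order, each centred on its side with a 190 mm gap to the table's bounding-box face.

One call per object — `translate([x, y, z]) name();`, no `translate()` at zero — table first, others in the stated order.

table();
translate([586, 948, 0]) stool();
translate([-472, 201, 0]) stool();
translate([1644, 201, 0]) stool();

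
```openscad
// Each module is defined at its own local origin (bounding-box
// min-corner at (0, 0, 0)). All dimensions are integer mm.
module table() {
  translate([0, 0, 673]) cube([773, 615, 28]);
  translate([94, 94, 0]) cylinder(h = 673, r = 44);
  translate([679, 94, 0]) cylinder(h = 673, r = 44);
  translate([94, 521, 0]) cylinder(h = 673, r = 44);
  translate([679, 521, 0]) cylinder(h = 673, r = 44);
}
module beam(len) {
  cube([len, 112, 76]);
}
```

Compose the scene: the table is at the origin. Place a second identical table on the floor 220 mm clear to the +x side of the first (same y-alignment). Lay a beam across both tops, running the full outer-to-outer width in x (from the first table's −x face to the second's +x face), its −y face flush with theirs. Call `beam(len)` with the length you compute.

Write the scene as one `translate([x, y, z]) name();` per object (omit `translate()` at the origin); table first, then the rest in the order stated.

table();
translate([993, 0, 0]) table();
translate([0, 0, 701]) beam(1766);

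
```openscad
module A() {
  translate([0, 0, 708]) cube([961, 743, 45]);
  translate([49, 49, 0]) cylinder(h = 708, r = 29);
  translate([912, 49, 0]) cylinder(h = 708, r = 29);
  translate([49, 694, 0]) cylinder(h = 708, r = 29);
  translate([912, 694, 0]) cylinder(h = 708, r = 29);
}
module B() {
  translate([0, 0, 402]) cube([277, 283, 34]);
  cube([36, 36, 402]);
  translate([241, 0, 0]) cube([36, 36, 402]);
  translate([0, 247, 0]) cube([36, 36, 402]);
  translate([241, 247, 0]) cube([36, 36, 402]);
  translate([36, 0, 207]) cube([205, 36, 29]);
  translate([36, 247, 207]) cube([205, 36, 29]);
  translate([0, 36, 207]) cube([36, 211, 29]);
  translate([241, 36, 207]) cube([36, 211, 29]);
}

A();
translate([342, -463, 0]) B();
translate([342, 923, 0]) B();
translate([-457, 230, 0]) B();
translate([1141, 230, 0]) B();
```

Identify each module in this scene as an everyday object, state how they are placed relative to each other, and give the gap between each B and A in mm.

A is a table. B is a stool. Four stools sit around the table at the −y, +y, −x, +x sides. The gap between each stool and the table is 180 mm.

Each stool's nearest face is 180 mm from the table's bounding box.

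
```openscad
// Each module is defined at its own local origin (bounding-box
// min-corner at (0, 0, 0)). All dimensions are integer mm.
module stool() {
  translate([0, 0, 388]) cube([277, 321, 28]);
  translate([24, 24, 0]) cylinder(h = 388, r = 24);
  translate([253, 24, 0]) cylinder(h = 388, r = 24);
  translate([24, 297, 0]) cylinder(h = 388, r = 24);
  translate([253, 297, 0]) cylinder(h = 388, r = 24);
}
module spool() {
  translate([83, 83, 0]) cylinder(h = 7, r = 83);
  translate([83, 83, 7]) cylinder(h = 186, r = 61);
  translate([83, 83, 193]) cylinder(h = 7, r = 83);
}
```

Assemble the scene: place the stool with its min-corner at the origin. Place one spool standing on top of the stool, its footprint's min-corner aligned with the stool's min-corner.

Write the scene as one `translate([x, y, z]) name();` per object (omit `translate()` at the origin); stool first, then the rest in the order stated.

stool();
translate([0, 0, 416]) spool();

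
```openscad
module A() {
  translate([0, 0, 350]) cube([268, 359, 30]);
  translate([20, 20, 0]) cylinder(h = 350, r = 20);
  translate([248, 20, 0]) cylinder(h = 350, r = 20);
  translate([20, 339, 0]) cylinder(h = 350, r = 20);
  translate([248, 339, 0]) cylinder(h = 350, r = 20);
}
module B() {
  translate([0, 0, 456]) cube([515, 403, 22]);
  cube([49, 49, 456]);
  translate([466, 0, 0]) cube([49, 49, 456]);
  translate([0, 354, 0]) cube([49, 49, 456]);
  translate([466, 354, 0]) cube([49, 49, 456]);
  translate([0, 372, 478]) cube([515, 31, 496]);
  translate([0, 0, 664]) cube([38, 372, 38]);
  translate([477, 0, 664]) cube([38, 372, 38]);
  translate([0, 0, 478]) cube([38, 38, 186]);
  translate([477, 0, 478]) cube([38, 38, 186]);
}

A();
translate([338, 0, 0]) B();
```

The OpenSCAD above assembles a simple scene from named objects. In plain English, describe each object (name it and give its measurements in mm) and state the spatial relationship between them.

A is a simple wooden stool: a rectangular seat 268 mm (x) by 359 mm (y), 30 mm thick, top face at z = 380 mm, on four round legs, each 40 mm in diameter. The legs rest on z = 0, each leg's axis is inset half a diameter from the nearest pair of seat edges (so the leg's bounding box is flush with the corner).

B is a chair. The seat is a 515×403×22 mm slab with its top at z = 478 mm, on four 49×49 mm corner legs (flush with the seat edges, standing on z = 0). A flat backrest 31 mm thick, 496 mm tall, spans the full seat width and rises from the seat top along its +y edge, rear face flush with the rear of the seat. Two armrests of 38×38 mm section run along each side from the seat's front edge to the front of the backrest, top faces 224 mm above the seat top and outer faces flush with the seat's x-edges; a 38×38 mm post under the front of each armrest stands on the seat at the front corner.

The chair is on the floor beside the stool on its +x side.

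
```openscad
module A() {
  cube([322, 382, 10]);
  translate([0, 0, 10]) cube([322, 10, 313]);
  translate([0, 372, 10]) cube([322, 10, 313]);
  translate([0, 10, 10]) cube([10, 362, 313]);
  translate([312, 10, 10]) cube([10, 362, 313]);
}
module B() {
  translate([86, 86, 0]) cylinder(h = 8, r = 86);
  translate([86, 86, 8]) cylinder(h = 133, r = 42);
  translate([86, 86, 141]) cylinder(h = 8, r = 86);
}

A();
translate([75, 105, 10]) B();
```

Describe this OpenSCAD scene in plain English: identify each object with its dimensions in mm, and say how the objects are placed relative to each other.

A is an open storage box with external size 322×382×323 mm and wall thickness 10 mm (the base is also 10 mm thick). The base covers the whole footprint; the four walls stand on the base, with the y-facing walls full-width and the x-facing walls fitting between their inner faces.

B is a spool: two coaxial disc flanges of radius 86 mm and thickness 8 mm, joined by a core cylinder of radius 42 mm and height 133 mm. The lower flange rests on z = 0 and the three cylinders share a vertical axis.

The spool sits inside the open box, centred.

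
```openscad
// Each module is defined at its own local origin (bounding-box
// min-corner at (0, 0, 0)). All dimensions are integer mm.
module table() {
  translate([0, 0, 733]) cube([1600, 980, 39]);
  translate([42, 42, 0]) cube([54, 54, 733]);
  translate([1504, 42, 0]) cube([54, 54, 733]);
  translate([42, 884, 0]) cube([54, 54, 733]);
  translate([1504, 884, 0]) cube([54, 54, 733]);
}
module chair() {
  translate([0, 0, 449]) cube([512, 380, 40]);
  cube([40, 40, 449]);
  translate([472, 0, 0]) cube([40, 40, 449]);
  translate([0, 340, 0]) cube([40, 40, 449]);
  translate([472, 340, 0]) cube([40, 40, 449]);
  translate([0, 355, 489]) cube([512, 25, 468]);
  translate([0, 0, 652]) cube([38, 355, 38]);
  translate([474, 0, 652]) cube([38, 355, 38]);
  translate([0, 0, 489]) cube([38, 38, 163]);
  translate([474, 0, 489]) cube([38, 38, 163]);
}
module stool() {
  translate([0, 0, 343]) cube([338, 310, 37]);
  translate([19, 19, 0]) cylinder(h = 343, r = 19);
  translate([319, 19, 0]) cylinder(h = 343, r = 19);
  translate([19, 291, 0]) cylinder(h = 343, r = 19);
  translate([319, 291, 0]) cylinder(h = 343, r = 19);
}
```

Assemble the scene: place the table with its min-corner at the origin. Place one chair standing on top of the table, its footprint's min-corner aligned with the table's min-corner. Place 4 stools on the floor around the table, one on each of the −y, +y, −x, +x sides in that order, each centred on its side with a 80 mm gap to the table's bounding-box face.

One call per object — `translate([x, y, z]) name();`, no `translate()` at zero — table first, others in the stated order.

table();
translate([0, 0, 772]) chair();
translate([631, -390, 0]) stool();
translate([631, 1060, 0]) stool();
translate([-418, 335, 0]) stool();
translate([1680, 335, 0]) stool();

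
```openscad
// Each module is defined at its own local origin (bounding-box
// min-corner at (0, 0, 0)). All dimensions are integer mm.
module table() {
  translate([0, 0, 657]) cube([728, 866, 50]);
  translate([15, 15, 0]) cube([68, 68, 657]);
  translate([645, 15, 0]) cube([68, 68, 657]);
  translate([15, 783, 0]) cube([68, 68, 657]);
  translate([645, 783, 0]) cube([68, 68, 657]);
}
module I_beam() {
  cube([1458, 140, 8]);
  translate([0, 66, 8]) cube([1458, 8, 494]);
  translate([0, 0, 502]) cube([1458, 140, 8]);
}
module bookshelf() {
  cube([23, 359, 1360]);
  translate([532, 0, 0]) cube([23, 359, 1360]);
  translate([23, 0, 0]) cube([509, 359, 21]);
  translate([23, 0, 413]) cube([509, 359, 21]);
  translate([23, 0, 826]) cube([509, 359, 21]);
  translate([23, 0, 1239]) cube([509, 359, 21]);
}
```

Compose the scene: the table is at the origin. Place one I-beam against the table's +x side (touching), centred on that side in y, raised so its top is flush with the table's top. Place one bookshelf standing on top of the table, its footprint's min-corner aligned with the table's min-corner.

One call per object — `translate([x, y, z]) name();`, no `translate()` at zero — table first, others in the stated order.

table();
translate([728, 363, 197]) I_beam();
translate([0, 0, 707]) bookshelf();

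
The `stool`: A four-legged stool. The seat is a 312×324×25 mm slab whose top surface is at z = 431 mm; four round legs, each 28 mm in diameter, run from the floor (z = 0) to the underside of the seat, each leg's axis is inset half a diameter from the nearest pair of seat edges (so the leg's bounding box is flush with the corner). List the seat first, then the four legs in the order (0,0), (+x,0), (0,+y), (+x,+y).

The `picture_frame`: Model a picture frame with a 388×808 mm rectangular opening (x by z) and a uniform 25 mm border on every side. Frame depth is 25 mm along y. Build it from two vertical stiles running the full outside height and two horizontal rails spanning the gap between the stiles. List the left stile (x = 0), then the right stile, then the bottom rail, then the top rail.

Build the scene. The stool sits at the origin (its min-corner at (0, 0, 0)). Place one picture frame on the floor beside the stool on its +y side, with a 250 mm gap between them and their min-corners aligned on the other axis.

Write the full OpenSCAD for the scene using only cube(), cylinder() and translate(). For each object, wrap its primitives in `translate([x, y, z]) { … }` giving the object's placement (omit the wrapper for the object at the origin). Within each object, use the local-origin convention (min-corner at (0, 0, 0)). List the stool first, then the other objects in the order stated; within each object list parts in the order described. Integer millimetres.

translate([0, 0, 406]) cube([312, 324, 25]);
translate([14, 14, 0]) cylinder(h = 406, r = 14);
translate([298, 14, 0]) cylinder(h = 406, r = 14);
translate([14, 310, 0]) cylinder(h = 406, r = 14);
translate([298, 310, 0]) cylinder(h = 406, r = 14);
translate([0, 574, 0]) {
  cube([25, 25, 858]);
  translate([413, 0, 0]) cube([25, 25, 858]);
  translate([25, 0, 0]) cube([388, 25, 25]);
  translate([25, 0, 833]) cube([388, 25, 25]);
}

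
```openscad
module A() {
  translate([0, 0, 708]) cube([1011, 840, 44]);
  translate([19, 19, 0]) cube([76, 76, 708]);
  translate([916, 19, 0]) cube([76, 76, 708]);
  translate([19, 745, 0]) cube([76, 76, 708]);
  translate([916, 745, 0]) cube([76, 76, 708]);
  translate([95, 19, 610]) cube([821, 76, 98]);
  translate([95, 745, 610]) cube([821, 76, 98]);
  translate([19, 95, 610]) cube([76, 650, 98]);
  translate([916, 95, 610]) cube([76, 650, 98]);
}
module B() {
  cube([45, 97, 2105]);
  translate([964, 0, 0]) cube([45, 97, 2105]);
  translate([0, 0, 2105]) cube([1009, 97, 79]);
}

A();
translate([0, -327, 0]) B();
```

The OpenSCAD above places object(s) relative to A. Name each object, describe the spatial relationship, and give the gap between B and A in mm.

A is a table. B is a door frame. The door frame is on the floor beside the table on its −y side. The gap between the door frame and the table is 230 mm.

The door frame's nearest face is 230 mm from the table's −y face.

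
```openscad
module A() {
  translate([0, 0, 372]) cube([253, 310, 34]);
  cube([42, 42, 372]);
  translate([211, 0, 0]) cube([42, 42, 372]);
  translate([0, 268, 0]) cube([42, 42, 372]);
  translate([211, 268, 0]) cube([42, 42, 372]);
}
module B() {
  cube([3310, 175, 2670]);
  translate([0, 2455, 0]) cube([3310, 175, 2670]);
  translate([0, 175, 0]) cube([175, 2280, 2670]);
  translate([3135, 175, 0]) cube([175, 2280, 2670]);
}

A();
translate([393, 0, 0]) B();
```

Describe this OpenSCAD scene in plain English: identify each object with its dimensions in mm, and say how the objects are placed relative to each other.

A is a four-legged stool. The seat is 253×310 mm, 34 mm thick, top at z = 406 mm. It stands on four square legs, each 42×42 mm in cross-section, from z = 0 to the seat underside, each flush with a corner of the seat.

B is the wall frame of a small rectangular building: four walls, each 2670 mm tall and 175 mm thick, enclosing a footprint 3310 mm (x) by 2630 mm (y) outside-to-outside, with no floor or roof. The front and back walls (the −y and +y sides) span the full width; the two side walls fit between them.

The house frame is on the floor beside the stool on its +x side.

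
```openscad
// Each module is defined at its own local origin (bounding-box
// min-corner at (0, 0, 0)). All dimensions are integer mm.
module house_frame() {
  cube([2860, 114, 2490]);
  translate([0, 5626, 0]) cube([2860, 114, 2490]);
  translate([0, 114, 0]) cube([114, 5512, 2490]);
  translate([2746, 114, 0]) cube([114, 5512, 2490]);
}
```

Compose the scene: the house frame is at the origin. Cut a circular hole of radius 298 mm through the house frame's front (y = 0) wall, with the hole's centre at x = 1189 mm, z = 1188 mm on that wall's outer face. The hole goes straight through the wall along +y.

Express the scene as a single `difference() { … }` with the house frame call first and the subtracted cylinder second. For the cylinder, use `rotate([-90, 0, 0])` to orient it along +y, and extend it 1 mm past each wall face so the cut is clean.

difference() {
  house_frame();
  translate([1189, -1, 1188]) rotate([-90, 0, 0]) cylinder(h = 116, r = 298);
}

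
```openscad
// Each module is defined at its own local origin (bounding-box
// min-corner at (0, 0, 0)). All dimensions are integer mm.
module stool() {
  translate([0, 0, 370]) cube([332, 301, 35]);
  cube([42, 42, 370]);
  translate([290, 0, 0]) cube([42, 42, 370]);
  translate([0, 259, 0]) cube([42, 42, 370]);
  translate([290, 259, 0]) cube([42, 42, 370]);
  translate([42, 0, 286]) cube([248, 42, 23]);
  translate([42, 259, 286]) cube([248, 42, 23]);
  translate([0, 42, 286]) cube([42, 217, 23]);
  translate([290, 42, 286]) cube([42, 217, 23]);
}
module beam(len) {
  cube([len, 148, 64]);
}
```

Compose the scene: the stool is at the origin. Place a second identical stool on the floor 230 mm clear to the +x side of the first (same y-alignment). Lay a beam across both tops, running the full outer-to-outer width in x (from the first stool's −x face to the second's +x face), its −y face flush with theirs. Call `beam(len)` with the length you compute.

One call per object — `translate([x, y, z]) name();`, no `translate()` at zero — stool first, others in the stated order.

stool();
translate([562, 0, 0]) stool();
translate([0, 0, 405]) beam(894);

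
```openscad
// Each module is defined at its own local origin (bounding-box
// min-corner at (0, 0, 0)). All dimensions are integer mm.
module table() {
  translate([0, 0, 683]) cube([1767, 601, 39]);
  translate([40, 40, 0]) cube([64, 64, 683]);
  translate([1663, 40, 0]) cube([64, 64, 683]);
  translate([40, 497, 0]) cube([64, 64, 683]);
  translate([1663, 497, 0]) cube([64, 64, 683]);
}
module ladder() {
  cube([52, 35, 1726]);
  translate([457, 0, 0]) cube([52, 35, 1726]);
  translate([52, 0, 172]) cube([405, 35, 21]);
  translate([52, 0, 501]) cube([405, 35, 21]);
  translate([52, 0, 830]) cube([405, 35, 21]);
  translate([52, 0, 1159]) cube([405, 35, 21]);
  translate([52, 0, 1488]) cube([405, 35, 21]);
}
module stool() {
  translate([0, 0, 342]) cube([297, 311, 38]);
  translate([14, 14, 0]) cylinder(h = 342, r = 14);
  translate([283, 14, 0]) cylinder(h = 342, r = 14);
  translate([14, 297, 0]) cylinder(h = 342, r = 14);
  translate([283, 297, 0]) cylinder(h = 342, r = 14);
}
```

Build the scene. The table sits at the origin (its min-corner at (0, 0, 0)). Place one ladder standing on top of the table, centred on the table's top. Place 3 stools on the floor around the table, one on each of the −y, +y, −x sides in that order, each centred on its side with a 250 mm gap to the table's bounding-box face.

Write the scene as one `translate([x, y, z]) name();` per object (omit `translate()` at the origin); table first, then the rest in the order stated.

table();
translate([629, 283, 722]) ladder();
translate([735, -561, 0]) stool();
translate([735, 851, 0]) stool();
translate([-547, 145, 0]) stool();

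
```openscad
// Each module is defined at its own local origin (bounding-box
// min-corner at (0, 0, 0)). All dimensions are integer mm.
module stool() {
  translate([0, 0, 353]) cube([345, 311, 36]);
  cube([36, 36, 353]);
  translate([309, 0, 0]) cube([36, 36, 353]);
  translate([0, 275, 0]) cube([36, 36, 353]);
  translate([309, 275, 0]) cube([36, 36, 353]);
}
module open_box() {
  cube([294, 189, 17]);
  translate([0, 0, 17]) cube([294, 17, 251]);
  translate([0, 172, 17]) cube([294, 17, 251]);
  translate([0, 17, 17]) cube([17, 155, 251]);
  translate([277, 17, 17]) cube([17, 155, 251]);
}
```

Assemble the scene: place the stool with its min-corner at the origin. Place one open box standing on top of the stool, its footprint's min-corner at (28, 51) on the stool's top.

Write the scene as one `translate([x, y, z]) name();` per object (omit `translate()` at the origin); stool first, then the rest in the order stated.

stool();
translate([28, 51, 389]) open_box();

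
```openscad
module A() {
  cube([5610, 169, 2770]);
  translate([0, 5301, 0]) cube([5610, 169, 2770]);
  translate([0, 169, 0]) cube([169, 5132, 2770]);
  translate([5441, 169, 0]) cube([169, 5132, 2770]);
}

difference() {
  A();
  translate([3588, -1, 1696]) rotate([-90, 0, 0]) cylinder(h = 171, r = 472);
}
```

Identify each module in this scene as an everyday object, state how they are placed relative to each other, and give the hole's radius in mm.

A is a house frame. The house frame has a circular hole through its front wall. The hole's radius is 472 mm.

The subtracted cylinder has r = 472 mm.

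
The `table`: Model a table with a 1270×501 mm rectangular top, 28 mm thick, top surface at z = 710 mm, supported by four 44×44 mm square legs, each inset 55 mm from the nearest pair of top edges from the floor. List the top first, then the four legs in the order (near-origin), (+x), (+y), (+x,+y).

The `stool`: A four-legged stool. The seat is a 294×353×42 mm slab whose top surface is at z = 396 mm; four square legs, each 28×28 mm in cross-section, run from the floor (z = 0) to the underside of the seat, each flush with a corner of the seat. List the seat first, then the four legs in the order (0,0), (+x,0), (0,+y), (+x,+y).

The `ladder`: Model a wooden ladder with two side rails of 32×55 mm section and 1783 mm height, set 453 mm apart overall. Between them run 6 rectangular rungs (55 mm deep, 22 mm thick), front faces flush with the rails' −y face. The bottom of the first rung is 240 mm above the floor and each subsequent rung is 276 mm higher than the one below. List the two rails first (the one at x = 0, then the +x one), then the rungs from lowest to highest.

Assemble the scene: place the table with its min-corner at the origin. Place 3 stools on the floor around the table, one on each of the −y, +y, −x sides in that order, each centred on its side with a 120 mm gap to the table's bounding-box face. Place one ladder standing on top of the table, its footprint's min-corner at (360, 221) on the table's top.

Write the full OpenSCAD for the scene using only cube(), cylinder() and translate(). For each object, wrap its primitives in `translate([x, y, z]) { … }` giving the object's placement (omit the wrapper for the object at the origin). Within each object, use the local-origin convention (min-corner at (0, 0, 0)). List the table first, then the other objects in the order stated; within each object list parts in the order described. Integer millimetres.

translate([0, 0, 682]) cube([1270, 501, 28]);
translate([55, 55, 0]) cube([44, 44, 682]);
translate([1171, 55, 0]) cube([44, 44, 682]);
translate([55, 402, 0]) cube([44, 44, 682]);
translate([1171, 402, 0]) cube([44, 44, 682]);
translate([488, -473, 0]) {
  translate([0, 0, 354]) cube([294, 353, 42]);
  cube([28, 28, 354]);
  translate([266, 0, 0]) cube([28, 28, 354]);
  translate([0, 325, 0]) cube([28, 28, 354]);
  translate([266, 325, 0]) cube([28, 28, 354]);
}
translate([488, 621, 0]) {
  translate([0, 0, 354]) cube([294, 353, 42]);
  cube([28, 28, 354]);
  translate([266, 0, 0]) cube([28, 28, 354]);
  translate([0, 325, 0]) cube([28, 28, 354]);
  translate([266, 325, 0]) cube([28, 28, 354]);
}
translate([-414, 74, 0]) {
  translate([0, 0, 354]) cube([294, 353, 42]);
  cube([28, 28, 354]);
  translate([266, 0, 0]) cube([28, 28, 354]);
  translate([0, 325, 0]) cube([28, 28, 354]);
  translate([266, 325, 0]) cube([28, 28, 354]);
}
translate([360, 221, 710]) {
  cube([32, 55, 1783]);
  translate([421, 0, 0]) cube([32, 55, 1783]);
  translate([32, 0, 240]) cube([389, 55, 22]);
  translate([32, 0, 516]) cube([389, 55, 22]);
  translate([32, 0, 792]) cube([389, 55, 22]);
  translate([32, 0, 1068]) cube([389, 55, 22]);
  translate([32, 0, 1344]) cube([389, 55, 22]);
  translate([32, 0, 1620]) cube([389, 55, 22]);
}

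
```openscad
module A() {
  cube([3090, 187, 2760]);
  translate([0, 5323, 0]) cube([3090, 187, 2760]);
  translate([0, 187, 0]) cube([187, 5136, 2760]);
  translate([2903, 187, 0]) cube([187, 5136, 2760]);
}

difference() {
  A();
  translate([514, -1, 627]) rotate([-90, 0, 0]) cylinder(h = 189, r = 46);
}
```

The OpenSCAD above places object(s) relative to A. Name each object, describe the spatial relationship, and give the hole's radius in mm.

The subtracted cylinder has r = 46 mm.

A is a house frame. The house frame has a circular hole through its front wall. The hole's radius is 46 mm.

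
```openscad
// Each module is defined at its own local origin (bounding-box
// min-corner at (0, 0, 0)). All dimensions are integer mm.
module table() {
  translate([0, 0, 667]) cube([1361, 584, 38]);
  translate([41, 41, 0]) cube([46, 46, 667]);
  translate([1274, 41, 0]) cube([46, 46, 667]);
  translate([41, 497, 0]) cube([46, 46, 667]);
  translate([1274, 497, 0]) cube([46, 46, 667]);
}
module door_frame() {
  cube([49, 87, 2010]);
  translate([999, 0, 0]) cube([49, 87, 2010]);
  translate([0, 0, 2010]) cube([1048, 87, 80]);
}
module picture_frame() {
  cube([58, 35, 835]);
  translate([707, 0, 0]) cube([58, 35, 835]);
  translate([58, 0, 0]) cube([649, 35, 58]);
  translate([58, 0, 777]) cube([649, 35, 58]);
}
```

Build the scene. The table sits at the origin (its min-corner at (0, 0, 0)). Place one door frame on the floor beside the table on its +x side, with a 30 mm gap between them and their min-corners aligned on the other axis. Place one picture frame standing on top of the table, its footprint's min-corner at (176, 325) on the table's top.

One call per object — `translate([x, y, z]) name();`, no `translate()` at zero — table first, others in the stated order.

table();
translate([1391, 0, 0]) door_frame();
translate([176, 325, 705]) picture_frame();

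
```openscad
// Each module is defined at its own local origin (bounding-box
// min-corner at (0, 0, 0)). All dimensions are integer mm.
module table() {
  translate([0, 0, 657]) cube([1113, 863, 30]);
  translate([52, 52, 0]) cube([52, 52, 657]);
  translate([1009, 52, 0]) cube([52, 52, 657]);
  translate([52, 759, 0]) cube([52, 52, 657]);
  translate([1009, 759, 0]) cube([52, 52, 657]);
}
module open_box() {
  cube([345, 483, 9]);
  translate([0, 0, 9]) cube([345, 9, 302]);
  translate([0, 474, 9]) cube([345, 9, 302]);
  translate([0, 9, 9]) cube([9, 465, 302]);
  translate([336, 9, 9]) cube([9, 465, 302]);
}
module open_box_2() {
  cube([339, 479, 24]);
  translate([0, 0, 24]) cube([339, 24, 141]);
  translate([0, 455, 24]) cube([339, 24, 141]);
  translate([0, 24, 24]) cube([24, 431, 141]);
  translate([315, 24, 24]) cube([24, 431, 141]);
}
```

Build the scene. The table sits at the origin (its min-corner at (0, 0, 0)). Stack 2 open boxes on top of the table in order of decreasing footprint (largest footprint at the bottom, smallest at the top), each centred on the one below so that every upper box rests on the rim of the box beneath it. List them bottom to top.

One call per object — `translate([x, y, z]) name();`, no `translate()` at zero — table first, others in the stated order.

table();
translate([384, 190, 687]) open_box();
translate([387, 192, 998]) open_box_2();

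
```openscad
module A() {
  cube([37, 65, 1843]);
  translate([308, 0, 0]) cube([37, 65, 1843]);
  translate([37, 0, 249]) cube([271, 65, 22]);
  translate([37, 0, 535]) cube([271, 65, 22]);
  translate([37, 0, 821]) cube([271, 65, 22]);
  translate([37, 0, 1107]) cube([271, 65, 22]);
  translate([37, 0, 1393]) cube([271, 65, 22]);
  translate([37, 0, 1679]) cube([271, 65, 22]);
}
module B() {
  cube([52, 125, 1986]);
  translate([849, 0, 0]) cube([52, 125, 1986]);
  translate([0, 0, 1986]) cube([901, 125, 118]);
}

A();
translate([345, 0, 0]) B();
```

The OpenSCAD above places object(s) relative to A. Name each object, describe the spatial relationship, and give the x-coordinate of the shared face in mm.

A is a ladder. B is a door frame. The door frame is against the ladder's +x side, with their −y faces flush. The x-coordinate of the shared face is 345 mm.

The ladder's +x face and the door frame's −x face are both at x = 345 mm.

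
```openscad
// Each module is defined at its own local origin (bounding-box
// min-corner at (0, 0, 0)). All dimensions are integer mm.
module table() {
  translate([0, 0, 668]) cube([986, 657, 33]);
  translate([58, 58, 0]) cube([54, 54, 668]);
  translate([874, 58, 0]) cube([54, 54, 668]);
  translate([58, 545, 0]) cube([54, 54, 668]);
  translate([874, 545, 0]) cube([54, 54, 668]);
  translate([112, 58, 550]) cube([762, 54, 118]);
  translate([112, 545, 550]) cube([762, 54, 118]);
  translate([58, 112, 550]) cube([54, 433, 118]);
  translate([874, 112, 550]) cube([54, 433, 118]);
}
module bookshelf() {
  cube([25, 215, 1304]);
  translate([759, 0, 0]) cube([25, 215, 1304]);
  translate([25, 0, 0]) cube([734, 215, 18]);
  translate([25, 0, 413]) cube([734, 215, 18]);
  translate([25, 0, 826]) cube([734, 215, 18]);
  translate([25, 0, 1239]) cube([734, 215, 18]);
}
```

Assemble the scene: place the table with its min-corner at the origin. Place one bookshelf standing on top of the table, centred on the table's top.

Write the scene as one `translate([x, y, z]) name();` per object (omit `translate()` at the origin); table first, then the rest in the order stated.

table();
translate([101, 221, 701]) bookshelf();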